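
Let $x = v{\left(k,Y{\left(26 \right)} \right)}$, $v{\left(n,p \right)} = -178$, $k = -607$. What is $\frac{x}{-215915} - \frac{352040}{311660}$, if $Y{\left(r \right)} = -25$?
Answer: $- \frac{3797762056}{3364603445} \approx -1.1287$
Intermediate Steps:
$x = -178$
$\frac{x}{-215915} - \frac{352040}{311660} = - \frac{178}{-215915} - \frac{352040}{311660} = \left(-178\right) \left(- \frac{1}{215915}\right) - \frac{17602}{15583} = \frac{178}{215915} - \frac{17602}{15583} = - \frac{3797762056}{3364603445}$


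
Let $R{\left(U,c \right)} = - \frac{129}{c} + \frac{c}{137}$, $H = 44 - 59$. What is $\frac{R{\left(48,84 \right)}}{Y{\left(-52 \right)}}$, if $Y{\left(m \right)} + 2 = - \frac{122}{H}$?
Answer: $- \frac{53085}{352912} \approx -0.15042$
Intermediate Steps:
$H = -15$ ($H = 44 - 59 = -15$)
$R{\left(U,c \right)} = - \frac{129}{c} + \frac{c}{137}$ ($R{\left(U,c \right)} = - \frac{129}{c} + c \frac{1}{137} = - \frac{129}{c} + \frac{c}{137}$)
$Y{\left(m \right)} = \frac{92}{15}$ ($Y{\left(m \right)} = -2 - \frac{122}{-15} = -2 - - \frac{122}{15} = -2 + \frac{122}{15} = \frac{92}{15}$)
$\frac{R{\left(48,84 \right)}}{Y{\left(-52 \right)}} = \frac{- \frac{129}{84} + \frac{1}{137} \cdot 84}{\frac{92}{15}} = \left(\left(-129\right) \frac{1}{84} + \frac{84}{137}\right) \frac{15}{92} = \left(- \frac{43}{28} + \frac{84}{137}\right) \frac{15}{92} = \left(- \frac{3539}{3836}\right) \frac{15}{92} = - \frac{53085}{352912}$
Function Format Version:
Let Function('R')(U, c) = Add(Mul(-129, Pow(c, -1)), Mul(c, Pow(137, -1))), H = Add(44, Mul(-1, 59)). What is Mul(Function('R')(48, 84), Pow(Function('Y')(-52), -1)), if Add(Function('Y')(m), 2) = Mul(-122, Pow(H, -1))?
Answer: Rational(-53085, 352912) ≈ -0.15042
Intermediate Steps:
H = -15 (H = Add(44, -59) = -15)
Function('R')(U, c) = Add(Mul(-129, Pow(c, -1)), Mul(Rational(1, 137), c)) (Function('R')(U, c) = Add(Mul(-129, Pow(c, -1)), Mul(c, Rational(1, 137))) = Add(Mul(-129, Pow(c, -1)), Mul(Rational(1, 137), c)))
Function('Y')(m) = Rational(92, 15) (Function('Y')(m) = Add(-2, Mul(-122, Pow(-15, -1))) = Add(-2, Mul(-122, Rational(-1, 15))) = Add(-2, Rational(122, 15)) = Rational(92, 15))
Mul(Function('R')(48, 84), Pow(Function('Y')(-52), -1)) = Mul(Add(Mul(-129, Pow(84, -1)), Mul(Rational(1, 137), 84)), Pow(Rational(92, 15), -1)) = Mul(Add(Mul(-129, Rational(1, 84)), Rational(84, 137)), Rational(15, 92)) = Mul(Add(Rational(-43, 28), Rational(84, 137)), Rational(15, 92)) = Mul(Rational(-3539, 3836), Rational(15, 92)) = Rational(-53085, 352912)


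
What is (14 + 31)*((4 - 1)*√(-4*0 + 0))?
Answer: 0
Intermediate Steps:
(14 + 31)*((4 - 1)*√(-4*0 + 0)) = 45*(3*√(0 + 0)) = 45*(3*√0) = 45*(3*0) = 45*0 = 0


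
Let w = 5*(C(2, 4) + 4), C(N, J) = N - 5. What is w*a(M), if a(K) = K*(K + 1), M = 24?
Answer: 3000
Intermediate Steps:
C(N, J) = -5 + N
a(K) = K*(1 + K)
w = 5 (w = 5*((-5 + 2) + 4) = 5*(-3 + 4) = 5*1 = 5)
w*a(M) = 5*(24*(1 + 24)) = 5*(24*25) = 5*600 = 3000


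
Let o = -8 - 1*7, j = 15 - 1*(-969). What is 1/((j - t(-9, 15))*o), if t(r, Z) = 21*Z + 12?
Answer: -1/9855 ≈ -0.00010147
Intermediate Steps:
t(r, Z) = 12 + 21*Z
j = 984 (j = 15 + 969 = 984)
o = -15 (o = -8 - 7 = -15)
1/((j - t(-9, 15))*o) = 1/((984 - (12 + 21*15))*(-15)) = 1/((984 - (12 + 315))*(-15)) = 1/((984 - 1*327)*(-15)) = 1/((984 - 327)*(-15)) = 1/(657*(-15)) = 1/(-9855) = -1/9855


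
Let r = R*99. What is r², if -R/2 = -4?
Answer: 627264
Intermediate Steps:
R = 8 (R = -2*(-4) = 8)
r = 792 (r = 8*99 = 792)
r² = 792² = 627264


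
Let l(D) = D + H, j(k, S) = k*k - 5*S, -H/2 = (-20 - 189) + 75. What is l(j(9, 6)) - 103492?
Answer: -103173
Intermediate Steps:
H = 268 (H = -2*((-20 - 189) + 75) = -2*(-209 + 75) = -2*(-134) = 268)
j(k, S) = k² - 5*S
l(D) = 268 + D (l(D) = D + 268 = 268 + D)
l(j(9, 6)) - 103492 = (268 + (9² - 5*6)) - 103492 = (268 + (81 - 30)) - 103492 = (268 + 51) - 103492 = 319 - 103492 = -103173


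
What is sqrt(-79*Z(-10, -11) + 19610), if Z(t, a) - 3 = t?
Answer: sqrt(20163) ≈ 142.00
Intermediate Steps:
Z(t, a) = 3 + t
sqrt(-79*Z(-10, -11) + 19610) = sqrt(-79*(3 - 10) + 19610) = sqrt(-79*(-7) + 19610) = sqrt(553 + 19610) = sqrt(20163)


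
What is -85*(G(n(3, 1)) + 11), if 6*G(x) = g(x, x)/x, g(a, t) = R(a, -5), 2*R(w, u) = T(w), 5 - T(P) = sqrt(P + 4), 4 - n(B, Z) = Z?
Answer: -34085/36 + 85*sqrt(7)/36 ≈ -940.56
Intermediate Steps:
n(B, Z) = 4 - Z
T(P) = 5 - sqrt(4 + P) (T(P) = 5 - sqrt(P + 4) = 5 - sqrt(4 + P))
R(w, u) = 5/2 - sqrt(4 + w)/2 (R(w, u) = (5 - sqrt(4 + w))/2 = 5/2 - sqrt(4 + w)/2)
g(a, t) = 5/2 - sqrt(4 + a)/2
G(x) = (5/2 - sqrt(4 + x)/2)/(6*x) (G(x) = ((5/2 - sqrt(4 + x)/2)/x)/6 = (5/2 - sqrt(4 + x)/2)/(6*x))
-85*(G(n(3, 1)) + 11) = -85*((5 - sqrt(4 + (4 - 1*1)))/(12*(4 - 1*1)) + 11) = -85*((5 - sqrt(4 + (4 - 1)))/(12*(4 - 1)) + 11) = -85*((1/12)*(5 - sqrt(4 + 3))/3 + 11) = -85*((1/12)*(1/3)*(5 - sqrt(7)) + 11) = -85*((5/36 - sqrt(7)/36) + 11) = -85*(401/36 - sqrt(7)/36) = -34085/36 + 85*sqrt(7)/36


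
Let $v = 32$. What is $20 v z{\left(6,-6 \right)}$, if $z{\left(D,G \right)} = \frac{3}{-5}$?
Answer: $-384$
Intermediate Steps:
$z{\left(D,G \right)} = - \frac{3}{5}$ ($z{\left(D,G \right)} = 3 \left(- \frac{1}{5}\right) = - \frac{3}{5}$)
$20 v z{\left(6,-6 \right)} = 20 \cdot 32 \left(- \frac{3}{5}\right) = 640 \left(- \frac{3}{5}\right) = -384$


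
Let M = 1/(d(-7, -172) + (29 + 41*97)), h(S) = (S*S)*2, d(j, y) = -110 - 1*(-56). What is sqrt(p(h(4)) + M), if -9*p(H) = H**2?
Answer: I*sqrt(999569233)/2964 ≈ 10.667*I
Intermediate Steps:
d(j, y) = -54 (d(j, y) = -110 + 56 = -54)
h(S) = 2*S**2 (h(S) = S**2*2 = 2*S**2)
M = 1/3952 (M = 1/(-54 + (29 + 41*97)) = 1/(-54 + (29 + 3977)) = 1/(-54 + 4006) = 1/3952 ≈ 0.00025304)
p(H) = -H**2/9
sqrt(p(h(4)) + M) = sqrt(-(2*4**2)**2/9 + 1/3952) = sqrt(-(2*16)**2/9 + 1/3952) = sqrt(-1/9*32**2 + 1/3952) = sqrt(-1/9*1024 + 1/3952) = sqrt(-1024/9 + 1/3952) = sqrt(-4046839/35568) = I*sqrt(999569233)/2964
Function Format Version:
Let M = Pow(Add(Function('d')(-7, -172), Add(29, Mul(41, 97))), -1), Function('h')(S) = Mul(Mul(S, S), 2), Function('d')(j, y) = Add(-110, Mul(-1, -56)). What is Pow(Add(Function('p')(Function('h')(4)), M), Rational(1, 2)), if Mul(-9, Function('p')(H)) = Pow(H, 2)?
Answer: Mul(Rational(1, 2964), I, Pow(999569233, Rational(1, 2))) ≈ Mul(10.667, I)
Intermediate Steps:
Function('d')(j, y) = -54 (Function('d')(j, y) = Add(-110, 56) = -54)
Function('h')(S) = Mul(2, Pow(S, 2)) (Function('h')(S) = Mul(Pow(S, 2), 2) = Mul(2, Pow(S, 2)))
M = Rational(1, 3952) (M = Pow(Add(-54, Add(29, Mul(41, 97))), -1) = Pow(Add(-54, Add(29, 3977)), -1) = Pow(Add(-54, 4006), -1) = Pow(3952, -1) = Rational(1, 3952) ≈ 0.00025304)
Function('p')(H) = Mul(Rational(-1, 9), Pow(H, 2))
Pow(Add(Function('p')(Function('h')(4)), M), Rational(1, 2)) = Pow(Add(Mul(Rational(-1, 9), Pow(Mul(2, Pow(4, 2)), 2)), Rational(1, 3952)), Rational(1, 2)) = Pow(Add(Mul(Rational(-1, 9), Pow(Mul(2, 16), 2)), Rational(1, 3952)), Rational(1, 2)) = Pow(Add(Mul(Rational(-1, 9), Pow(32, 2)), Rational(1, 3952)), Rational(1, 2)) = Pow(Add(Mul(Rational(-1, 9), 1024), Rational(1, 3952)), Rational(1, 2)) = Pow(Add(Rational(-1024, 9), Rational(1, 3952)), Rational(1, 2)) = Pow(Rational(-4046839, 35568), Rational(1, 2)) = Mul(Rational(1, 2964), I, Pow(999569233, Rational(1, 2)))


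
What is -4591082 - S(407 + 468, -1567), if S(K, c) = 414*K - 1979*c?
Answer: -8054425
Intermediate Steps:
S(K, c) = -1979*c + 414*K
-4591082 - S(407 + 468, -1567) = -4591082 - (-1979*(-1567) + 414*(407 + 468)) = -4591082 - (3101093 + 414*875) = -4591082 - (3101093 + 362250) = -4591082 - 1*3463343 = -4591082 - 3463343 = -8054425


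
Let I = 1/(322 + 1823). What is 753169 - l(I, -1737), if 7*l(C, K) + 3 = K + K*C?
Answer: 3770855524/5005 ≈ 7.5342e+5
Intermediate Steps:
I = 1/2145 ≈ 0.00046620
l(C, K) = -3/7 + K/7 + C*K/7 (l(C, K) = -3/7 + (K + K*C)/7 = -3/7 + (K + C*K)/7 = -3/7 + (K/7 + C*K/7) = -3/7 + K/7 + C*K/7)
753169 - l(I, -1737) = 753169 - (-3/7 + (⅐)*(-1737) + (⅐)*(1/2145)*(-1737)) = 753169 - (-3/7 - 1737/7 - 579/5005) = 753169 - 1*(-1244679/5005) = 753169 + 1244679/5005 = 3770855524/5005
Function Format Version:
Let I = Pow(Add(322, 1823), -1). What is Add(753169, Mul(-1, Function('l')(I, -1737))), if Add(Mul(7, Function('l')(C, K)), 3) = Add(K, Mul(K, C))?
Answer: Rational(3770855524, 5005) ≈ 7.5342e+5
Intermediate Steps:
I = Rational(1, 2145) (I = Pow(2145, -1) = Rational(1, 2145) ≈ 0.00046620)
Function('l')(C, K) = Add(Rational(-3, 7), Mul(Rational(1, 7), K), Mul(Rational(1, 7), C, K)) (Function('l')(C, K) = Add(Rational(-3, 7), Mul(Rational(1, 7), Add(K, Mul(K, C)))) = Add(Rational(-3, 7), Mul(Rational(1, 7), Add(K, Mul(C, K)))) = Add(Rational(-3, 7), Add(Mul(Rational(1, 7), K), Mul(Rational(1, 7), C, K))) = Add(Rational(-3, 7), Mul(Rational(1, 7), K), Mul(Rational(1, 7), C, K)))
Add(753169, Mul(-1, Function('l')(I, -1737))) = Add(753169, Mul(-1, Add(Rational(-3, 7), Mul(Rational(1, 7), -1737), Mul(Rational(1, 7), Rational(1, 2145), -1737)))) = Add(753169, Mul(-1, Add(Rational(-3, 7), Rational(-1737, 7), Rational(-579, 5005)))) = Add(753169, Mul(-1, Rational(-1244679, 5005))) = Add(753169, Rational(1244679, 5005)) = Rational(3770855524, 5005)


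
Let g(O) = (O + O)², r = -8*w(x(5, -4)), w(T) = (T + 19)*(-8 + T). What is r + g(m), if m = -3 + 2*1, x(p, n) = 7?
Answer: 212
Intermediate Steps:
m = -1 (m = -3 + 2 = -1)
w(T) = (-8 + T)*(19 + T) (w(T) = (19 + T)*(-8 + T) = (-8 + T)*(19 + T))
r = 208 (r = -8*(-152 + 7² + 11*7) = -8*(-152 + 49 + 77) = -8*(-26) = 208)
g(O) = 4*O² (g(O) = (2*O)² = 4*O²)
r + g(m) = 208 + 4*(-1)² = 208 + 4*1 = 208 + 4 = 212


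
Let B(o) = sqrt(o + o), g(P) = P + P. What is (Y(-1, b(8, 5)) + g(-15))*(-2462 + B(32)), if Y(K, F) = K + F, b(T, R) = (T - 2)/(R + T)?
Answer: 974238/13 ≈ 74941.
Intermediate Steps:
g(P) = 2*P
b(T, R) = (-2 + T)/(R + T)
Y(K, F) = F + K
B(o) = sqrt(2)*sqrt(o) (B(o) = sqrt(2*o) = sqrt(2)*sqrt(o))
(Y(-1, b(8, 5)) + g(-15))*(-2462 + B(32)) = (((-2 + 8)/(5 + 8) - 1) + 2*(-15))*(-2462 + sqrt(2)*sqrt(32)) = ((6/13 - 1) - 30)*(-2462 + sqrt(2)*(4*sqrt(2))) = (((1/13)*6 - 1) - 30)*(-2462 + 8) = ((6/13 - 1) - 30)*(-2454) = (-7/13 - 30)*(-2454) = -397/13*(-2454) = 974238/13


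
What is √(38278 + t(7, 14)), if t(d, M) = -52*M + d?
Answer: 3*√4173 ≈ 193.80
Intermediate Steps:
t(d, M) = d - 52*M
√(38278 + t(7, 14)) = √(38278 + (7 - 52*14)) = √(38278 + (7 - 728)) = √(38278 - 721) = √37557 = 3*√4173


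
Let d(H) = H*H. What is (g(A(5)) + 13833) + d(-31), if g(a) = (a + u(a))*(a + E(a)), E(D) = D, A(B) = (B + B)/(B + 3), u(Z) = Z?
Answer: 59201/4 ≈ 14800.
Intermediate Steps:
A(B) = 2*B/(3 + B) (A(B) = (2*B)/(3 + B) = 2*B/(3 + B))
d(H) = H**2
g(a) = 4*a**2 (g(a) = (a + a)*(a + a) = (2*a)*(2*a) = 4*a**2)
(g(A(5)) + 13833) + d(-31) = (4*(2*5/(3 + 5))**2 + 13833) + (-31)**2 = (4*(2*5/8)**2 + 13833) + 961 = (4*(2*5*(1/8))**2 + 13833) + 961 = (4*(5/4)**2 + 13833) + 961 = (4*(25/16) + 13833) + 961 = (25/4 + 13833) + 961 = 55357/4 + 961 = 59201/4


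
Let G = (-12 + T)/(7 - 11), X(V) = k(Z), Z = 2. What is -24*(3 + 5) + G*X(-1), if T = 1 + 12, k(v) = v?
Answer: -385/2 ≈ -192.50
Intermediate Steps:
X(V) = 2
T = 13
G = -1/4 (G = (-12 + 13)/(7 - 11) = 1/(-4) = 1*(-1/4) = -1/4 ≈ -0.25000)
-24*(3 + 5) + G*X(-1) = -24*(3 + 5) - 1/4*2 = -24*8 - 1/2 = -4*48 - 1/2 = -192 - 1/2 = -385/2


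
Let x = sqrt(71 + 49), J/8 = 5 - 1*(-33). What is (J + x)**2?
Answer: 92536 + 1216*sqrt(30) ≈ 99196.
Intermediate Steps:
J = 304 (J = 8*(5 - 1*(-33)) = 8*(5 + 33) = 8*38 = 304)
x = 2*sqrt(30) (x = sqrt(120) = 2*sqrt(30) ≈ 10.954)
(J + x)**2 = (304 + 2*sqrt(30))**2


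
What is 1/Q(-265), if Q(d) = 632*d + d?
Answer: -1/167745 ≈ -5.9614e-6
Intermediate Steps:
Q(d) = 633*d
1/Q(-265) = 1/(633*(-265)) = 1/(-167745) = -1/167745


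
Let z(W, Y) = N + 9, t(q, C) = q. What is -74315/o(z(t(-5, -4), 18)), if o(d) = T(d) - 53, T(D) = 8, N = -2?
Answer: 14863/9 ≈ 1651.4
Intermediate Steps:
z(W, Y) = 7 (z(W, Y) = -2 + 9 = 7)
o(d) = -45 (o(d) = 8 - 53 = -45)
-74315/o(z(t(-5, -4), 18)) = -74315/(-45) = -74315*(-1/45) = 14863/9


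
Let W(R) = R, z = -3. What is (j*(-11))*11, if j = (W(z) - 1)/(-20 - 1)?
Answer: -484/21 ≈ -23.048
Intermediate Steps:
j = 4/21 (j = (-3 - 1)/(-20 - 1) = -4/(-21) = -4*(-1/21) = 4/21 ≈ 0.19048)
(j*(-11))*11 = ((4/21)*(-11))*11 = -44/21*11 = -484/21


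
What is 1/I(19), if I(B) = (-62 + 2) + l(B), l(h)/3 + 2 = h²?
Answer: 1/1017 ≈ 0.00098328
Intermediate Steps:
l(h) = -6 + 3*h²
I(B) = -66 + 3*B² (I(B) = (-62 + 2) + (-6 + 3*B²) = -60 + (-6 + 3*B²) = -66 + 3*B²)
1/I(19) = 1/(-66 + 3*19²) = 1/(-66 + 3*361) = 1/(-66 + 1083) = 1/1017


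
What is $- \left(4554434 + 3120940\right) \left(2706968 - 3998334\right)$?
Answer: $9911717020884$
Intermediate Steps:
$- \left(4554434 + 3120940\right) \left(2706968 - 3998334\right) = - 7675374 \left(-1291366\right) = \left(-1\right) \left(-9911717020884\right) = 9911717020884$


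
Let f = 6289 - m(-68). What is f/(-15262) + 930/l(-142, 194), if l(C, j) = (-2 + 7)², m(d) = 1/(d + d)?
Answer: 381791027/10378160 ≈ 36.788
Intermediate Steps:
m(d) = 1/(2*d)
f = 855305/136 (f = 6289 - 1/(2*(-68)) = 6289 - (-1)/(2*68) = 6289 - 1*(-1/136) = 6289 + 1/136 = 855305/136 ≈ 6289.0)
l(C, j) = 25 (l(C, j) = 5² = 25)
f/(-15262) + 930/l(-142, 194) = (855305/136)/(-15262) + 930/25 = (855305/136)*(-1/15262) + 930*(1/25) = -855305/2075632 + 186/5 = 381791027/10378160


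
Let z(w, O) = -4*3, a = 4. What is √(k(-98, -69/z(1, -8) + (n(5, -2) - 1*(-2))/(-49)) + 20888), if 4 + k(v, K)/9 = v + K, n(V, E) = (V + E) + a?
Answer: √3923939/14 ≈ 141.49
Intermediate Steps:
n(V, E) = 4 + E + V (n(V, E) = (V + E) + 4 = (E + V) + 4 = 4 + E + V)
z(w, O) = -12
k(v, K) = -36 + 9*K + 9*v (k(v, K) = -36 + 9*(v + K) = -36 + 9*(K + v) = -36 + (9*K + 9*v) = -36 + 9*K + 9*v)
√(k(-98, -69/z(1, -8) + (n(5, -2) - 1*(-2))/(-49)) + 20888) = √((-36 + 9*(-69/(-12) + ((4 - 2 + 5) - 1*(-2))/(-49)) + 9*(-98)) + 20888) = √((-36 + 9*(-69*(-1/12) + (7 + 2)*(-1/49)) - 882) + 20888) = √((-36 + 9*(23/4 + 9*(-1/49)) - 882) + 20888) = √((-36 + 9*(23/4 - 9/49) - 882) + 20888) = √((-36 + 9*(1091/196) - 882) + 20888) = √((-36 + 9819/196 - 882) + 20888) = √(-170109/196 + 20888) = √(3923939/196) = √3923939/14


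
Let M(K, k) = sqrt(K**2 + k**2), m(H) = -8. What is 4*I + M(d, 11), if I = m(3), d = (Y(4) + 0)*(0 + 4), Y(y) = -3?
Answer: -32 + sqrt(265) ≈ -15.721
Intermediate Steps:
d = -12 (d = (-3 + 0)*(0 + 4) = -3*4 = -12)
I = -8
4*I + M(d, 11) = 4*(-8) + sqrt((-12)**2 + 11**2) = -32 + sqrt(144 + 121) = -32 + sqrt(265)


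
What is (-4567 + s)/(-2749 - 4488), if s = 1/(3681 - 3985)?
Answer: 1388369/2200048 ≈ 0.63106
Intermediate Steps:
s = -1/304 (s = 1/(-304) = -1/304 ≈ -0.0032895)
(-4567 + s)/(-2749 - 4488) = (-4567 - 1/304)/(-2749 - 4488) = -1388369/304/(-7237) = -1388369/304*(-1/7237) = 1388369/2200048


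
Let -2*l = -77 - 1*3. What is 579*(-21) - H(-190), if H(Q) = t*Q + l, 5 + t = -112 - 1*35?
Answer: -41079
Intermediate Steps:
t = -152 (t = -5 + (-112 - 1*35) = -5 + (-112 - 35) = -5 - 147 = -152)
l = 40 (l = -(-77 - 1*3)/2 = -(-77 - 3)/2 = -½*(-80) = 40)
H(Q) = 40 - 152*Q (H(Q) = -152*Q + 40 = 40 - 152*Q)
579*(-21) - H(-190) = 579*(-21) - (40 - 152*(-190)) = -12159 - (40 + 28880) = -12159 - 1*28920 = -12159 - 28920 = -41079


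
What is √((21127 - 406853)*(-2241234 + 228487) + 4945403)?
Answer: 5*√31054951789 ≈ 8.8112e+5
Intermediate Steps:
√((21127 - 406853)*(-2241234 + 228487) + 4945403) = √(-385726*(-2012747) + 4945403) = √(776368849322 + 4945403) = √776373794725 = 5*√31054951789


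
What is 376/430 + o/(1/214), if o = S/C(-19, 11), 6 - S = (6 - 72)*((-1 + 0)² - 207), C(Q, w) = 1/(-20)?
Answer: 12505518188/215 ≈ 5.8165e+7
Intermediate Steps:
C(Q, w) = -1/20
S = -13590 (S = 6 - (6 - 72)*((-1 + 0)² - 207) = 6 - (-66)*((-1)² - 207) = 6 - (-66)*(1 - 207) = 6 - (-66)*(-206) = 6 - 1*13596 = 6 - 13596 = -13590)
o = 271800 (o = -13590/(-1/20) = -13590*(-20) = 271800)
376/430 + o/(1/214) = 376/430 + 271800/(1/214) = 376*(1/430) + 271800/(1/214) = 188/215 + 271800*214 = 188/215 + 58165200 = 12505518188/215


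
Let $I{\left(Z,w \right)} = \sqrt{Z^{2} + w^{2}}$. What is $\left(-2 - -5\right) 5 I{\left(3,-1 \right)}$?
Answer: $15 \sqrt{10} \approx 47.434$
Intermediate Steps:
$\left(-2 - -5\right) 5 I{\left(3,-1 \right)} = \left(-2 - -5\right) 5 \sqrt{3^{2} + \left(-1\right)^{2}} = \left(-2 + 5\right) 5 \sqrt{9 + 1} = 3 \cdot 5 \sqrt{10} = 15 \sqrt{10}$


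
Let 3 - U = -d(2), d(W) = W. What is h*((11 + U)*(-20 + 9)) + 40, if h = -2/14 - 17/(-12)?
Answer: -3868/21 ≈ -184.19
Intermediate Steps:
h = 107/84 (h = -2*1/14 - 17*(-1/12) = -1/7 + 17/12 = 107/84 ≈ 1.2738)
U = 5 (U = 3 - (-1)*2 = 3 - 1*(-2) = 3 + 2 = 5)
h*((11 + U)*(-20 + 9)) + 40 = 107*((11 + 5)*(-20 + 9))/84 + 40 = 107*(16*(-11))/84 + 40 = (107/84)*(-176) + 40 = -4708/21 + 40 = -3868/21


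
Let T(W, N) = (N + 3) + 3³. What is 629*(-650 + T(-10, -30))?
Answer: -408850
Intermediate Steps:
T(W, N) = 30 + N (T(W, N) = (3 + N) + 27 = 30 + N)
629*(-650 + T(-10, -30)) = 629*(-650 + (30 - 30)) = 629*(-650 + 0) = 629*(-650) = -408850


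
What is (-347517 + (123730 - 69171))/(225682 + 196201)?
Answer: -292958/421883 ≈ -0.69441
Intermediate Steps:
(-347517 + (123730 - 69171))/(225682 + 196201) = (-347517 + 54559)/421883 = -292958*1/421883 = -292958/421883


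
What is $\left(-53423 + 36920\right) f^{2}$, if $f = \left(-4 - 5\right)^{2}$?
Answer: $-108276183$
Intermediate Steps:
$f = 81$ ($f = \left(-9\right)^{2} = 81$)
$\left(-53423 + 36920\right) f^{2} = \left(-53423 + 36920\right) 81^{2} = \left(-16503\right) 6561 = -108276183$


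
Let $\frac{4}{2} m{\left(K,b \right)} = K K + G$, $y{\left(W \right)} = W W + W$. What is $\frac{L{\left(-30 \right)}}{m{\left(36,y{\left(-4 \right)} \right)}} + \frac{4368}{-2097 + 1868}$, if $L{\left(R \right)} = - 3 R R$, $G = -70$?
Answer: $- \frac{3295884}{140377} \approx -23.479$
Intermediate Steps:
$L{\left(R \right)} = - 3 R^{2}$
$y{\left(W \right)} = W + W^{2}$ ($y{\left(W \right)} = W^{2} + W = W + W^{2}$)
$m{\left(K,b \right)} = -35 + \frac{K^{2}}{2}$ ($m{\left(K,b \right)} = \frac{K K - 70}{2} = \frac{K^{2} - 70}{2} = \frac{-70 + K^{2}}{2} = -35 + \frac{K^{2}}{2}$)
$\frac{L{\left(-30 \right)}}{m{\left(36,y{\left(-4 \right)} \right)}} + \frac{4368}{-2097 + 1868} = \frac{\left(-3\right) \left(-30\right)^{2}}{-35 + \frac{36^{2}}{2}} + \frac{4368}{-2097 + 1868} = \frac{\left(-3\right) 900}{-35 + \frac{1}{2} \cdot 1296} + \frac{4368}{-229} = - \frac{2700}{-35 + 648} + 4368 \left(- \frac{1}{229}\right) = - \frac{2700}{613} - \frac{4368}{229} = - \frac{3295884}{140377}$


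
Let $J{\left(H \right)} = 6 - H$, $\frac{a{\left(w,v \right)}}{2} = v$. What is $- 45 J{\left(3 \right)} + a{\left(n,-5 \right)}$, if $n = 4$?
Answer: $-145$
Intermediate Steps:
$a{\left(w,v \right)} = 2 v$
$- 45 J{\left(3 \right)} + a{\left(n,-5 \right)} = - 45 \left(6 - 3\right) + 2 \left(-5\right) = - 45 \left(6 - 3\right) - 10 = \left(-45\right) 3 - 10 = -135 - 10 = -145$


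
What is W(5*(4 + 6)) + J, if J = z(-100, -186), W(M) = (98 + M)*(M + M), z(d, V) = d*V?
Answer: 33400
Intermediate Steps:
z(d, V) = V*d
W(M) = 2*M*(98 + M) (W(M) = (98 + M)*(2*M) = 2*M*(98 + M))
J = 18600 (J = -186*(-100) = 18600)
W(5*(4 + 6)) + J = 2*(5*(4 + 6))*(98 + 5*(4 + 6)) + 18600 = 2*(5*10)*(98 + 5*10) + 18600 = 2*50*(98 + 50) + 18600 = 2*50*148 + 18600 = 14800 + 18600 = 33400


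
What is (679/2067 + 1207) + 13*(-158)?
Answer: -1750070/2067 ≈ -846.67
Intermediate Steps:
(679/2067 + 1207) + 13*(-158) = (679*(1/2067) + 1207) - 2054 = (679/2067 + 1207) - 2054 = 2495548/2067 - 2054 = -1750070/2067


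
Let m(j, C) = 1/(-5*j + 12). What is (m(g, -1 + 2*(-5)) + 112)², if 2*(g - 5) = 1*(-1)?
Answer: 5522500/441 ≈ 12523.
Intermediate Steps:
g = 9/2 (g = 5 + (1*(-1))/2 = 5 + (½)*(-1) = 5 - ½ = 9/2 ≈ 4.5000)
m(j, C) = 1/(12 - 5*j)
(m(g, -1 + 2*(-5)) + 112)² = (-1/(-12 + 5*(9/2)) + 112)² = (-1/(-12 + 45/2) + 112)² = (-1/21/2 + 112)² = (-1*2/21 + 112)² = (-2/21 + 112)² = (2350/21)² = 5522500/441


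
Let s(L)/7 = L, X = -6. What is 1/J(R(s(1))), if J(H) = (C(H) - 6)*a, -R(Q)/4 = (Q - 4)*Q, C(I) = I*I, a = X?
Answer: -1/42300 ≈ -2.3641e-5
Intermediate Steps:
s(L) = 7*L
a = -6
C(I) = I**2
R(Q) = -4*Q*(-4 + Q) (R(Q) = -4*(Q - 4)*Q = -4*(-4 + Q)*Q = -4*Q*(-4 + Q))
J(H) = 36 - 6*H**2 (J(H) = (H**2 - 6)*(-6) = (-6 + H**2)*(-6) = 36 - 6*H**2)
1/J(R(s(1))) = 1/(36 - 6*784*(4 - 7)**2) = 1/(36 - 6*(4*7*(-3))**2) = 1/(36 - 6*(-84)**2) = 1/(36 - 6*7056) = 1/(36 - 42336) = 1/(-42300) = -1/42300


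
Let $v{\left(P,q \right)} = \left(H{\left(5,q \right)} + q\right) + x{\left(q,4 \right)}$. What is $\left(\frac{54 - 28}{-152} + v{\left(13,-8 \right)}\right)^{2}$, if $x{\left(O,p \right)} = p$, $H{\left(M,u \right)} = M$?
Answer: $\frac{3969}{5776} \approx 0.68715$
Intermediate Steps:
$v{\left(P,q \right)} = 9 + q$ ($v{\left(P,q \right)} = \left(5 + q\right) + 4 = 9 + q$)
$\left(\frac{54 - 28}{-152} + v{\left(13,-8 \right)}\right)^{2} = \left(\frac{54 - 28}{-152} + \left(9 - 8\right)\right)^{2} = \left(\left(54 - 28\right) \left(- \frac{1}{152}\right) + 1\right)^{2} = \left(26 \left(- \frac{1}{152}\right) + 1\right)^{2} = \left(- \frac{13}{76} + 1\right)^{2} = \left(\frac{63}{76}\right)^{2} = \frac{3969}{5776}$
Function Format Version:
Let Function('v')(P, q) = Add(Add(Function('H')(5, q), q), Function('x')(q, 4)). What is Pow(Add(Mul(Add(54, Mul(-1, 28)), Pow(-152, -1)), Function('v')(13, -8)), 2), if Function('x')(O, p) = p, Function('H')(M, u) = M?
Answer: Rational(3969, 5776) ≈ 0.68715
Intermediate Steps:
Function('v')(P, q) = Add(9, q) (Function('v')(P, q) = Add(Add(5, q), 4) = Add(9, q))
Pow(Add(Mul(Add(54, Mul(-1, 28)), Pow(-152, -1)), Function('v')(13, -8)), 2) = Pow(Add(Mul(Add(54, Mul(-1, 28)), Pow(-152, -1)), Add(9, -8)), 2) = Pow(Add(Mul(Add(54, -28), Rational(-1, 152)), 1), 2) = Pow(Add(Mul(26, Rational(-1, 152)), 1), 2) = Pow(Add(Rational(-13, 76), 1), 2) = Pow(Rational(63, 76), 2) = Rational(3969, 5776)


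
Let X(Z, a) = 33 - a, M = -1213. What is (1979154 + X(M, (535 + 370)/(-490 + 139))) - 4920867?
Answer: -1032528775/351 ≈ -2.9417e+6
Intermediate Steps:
(1979154 + X(M, (535 + 370)/(-490 + 139))) - 4920867 = (1979154 + (33 - (535 + 370)/(-490 + 139))) - 4920867 = (1979154 + (33 - 905/(-351))) - 4920867 = (1979154 + (33 - 905*(-1)/351)) - 4920867 = (1979154 + (33 - 1*(-905/351))) - 4920867 = (1979154 + (33 + 905/351)) - 4920867 = (1979154 + 12488/351) - 4920867 = 694695542/351 - 4920867 = -1032528775/351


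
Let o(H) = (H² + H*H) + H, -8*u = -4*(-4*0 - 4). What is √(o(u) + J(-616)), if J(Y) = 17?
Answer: √23 ≈ 4.7958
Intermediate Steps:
u = -2 (u = -(-1)*(-4*0 - 4)/2 = -(-1)*(0 - 4)/2 = -(-1)*(-4)/2 = -⅛*16 = -2)
o(H) = H + 2*H² (o(H) = (H² + H²) + H = 2*H² + H = H + 2*H²)
√(o(u) + J(-616)) = √(-2*(1 + 2*(-2)) + 17) = √(-2*(1 - 4) + 17) = √(-2*(-3) + 17) = √(6 + 17) = √23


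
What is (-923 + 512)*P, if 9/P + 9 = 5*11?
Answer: -3699/46 ≈ -80.413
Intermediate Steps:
P = 9/46 (P = 9/(-9 + 5*11) = 9/(-9 + 55) = 9/46 ≈ 0.19565)
(-923 + 512)*P = (-923 + 512)*(9/46) = -411*9/46 = -3699/46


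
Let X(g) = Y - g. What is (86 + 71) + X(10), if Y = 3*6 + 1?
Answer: 166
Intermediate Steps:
Y = 19 (Y = 18 + 1 = 19)
X(g) = 19 - g
(86 + 71) + X(10) = (86 + 71) + (19 - 1*10) = 157 + (19 - 10) = 157 + 9 = 166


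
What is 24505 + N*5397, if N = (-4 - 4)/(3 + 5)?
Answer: 19108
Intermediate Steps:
N = -1 (N = -8/8 = -8*1/8 = -1)
24505 + N*5397 = 24505 - 1*5397 = 24505 - 5397 = 19108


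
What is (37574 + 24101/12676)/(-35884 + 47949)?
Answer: 95262425/30587188 ≈ 3.1145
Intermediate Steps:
(37574 + 24101/12676)/(-35884 + 47949) = (37574 + 24101*(1/12676))/12065 = (37574 + 24101/12676)*(1/12065) = (476312125/12676)*(1/12065) = 95262425/30587188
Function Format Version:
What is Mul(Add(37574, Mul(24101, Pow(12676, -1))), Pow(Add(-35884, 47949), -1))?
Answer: Rational(95262425, 30587188) ≈ 3.1145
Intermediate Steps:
Mul(Add(37574, Mul(24101, Pow(12676, -1))), Pow(Add(-35884, 47949), -1)) = Mul(Add(37574, Mul(24101, Rational(1, 12676))), Pow(12065, -1)) = Mul(Add(37574, Rational(24101, 12676)), Rational(1, 12065)) = Mul(Rational(476312125, 12676), Rational(1, 12065)) = Rational(95262425, 30587188)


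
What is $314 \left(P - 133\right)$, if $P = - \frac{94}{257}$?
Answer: $- \frac{10762350}{257} \approx -41877.0$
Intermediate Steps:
$P = - \frac{94}{257}$ ($P = \left(-94\right) \frac{1}{257} = - \frac{94}{257} \approx -0.36576$)
$314 \left(P - 133\right) = 314 \left(- \frac{94}{257} - 133\right) = 314 \left(- \frac{34275}{257}\right) = - \frac{10762350}{257}$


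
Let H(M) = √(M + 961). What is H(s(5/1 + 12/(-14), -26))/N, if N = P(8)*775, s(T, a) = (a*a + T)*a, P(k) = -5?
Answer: -I*√819413/27125 ≈ -0.033372*I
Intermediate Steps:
s(T, a) = a*(T + a²) (s(T, a) = (a² + T)*a = (T + a²)*a = a*(T + a²))
N = -3875 (N = -5*775 = -3875)
H(M) = √(961 + M)
H(s(5/1 + 12/(-14), -26))/N = √(961 - 26*((5/1 + 12/(-14)) + (-26)²))/(-3875) = √(961 - 26*((5*1 + 12*(-1/14)) + 676))*(-1/3875) = √(961 - 26*((5 - 6/7) + 676))*(-1/3875) = √(961 - 26*(29/7 + 676))*(-1/3875) = √(961 - 26*4761/7)*(-1/3875) = √(961 - 123786/7)*(-1/3875) = √(-117059/7)*(-1/3875) = (I*√819413/7)*(-1/3875) = -I*√819413/27125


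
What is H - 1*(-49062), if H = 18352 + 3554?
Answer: 70968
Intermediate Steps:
H = 21906
H - 1*(-49062) = 21906 - 1*(-49062) = 21906 + 49062 = 70968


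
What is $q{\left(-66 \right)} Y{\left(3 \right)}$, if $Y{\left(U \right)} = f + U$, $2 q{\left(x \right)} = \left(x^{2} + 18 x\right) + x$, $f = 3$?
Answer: $9306$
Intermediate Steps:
$q{\left(x \right)} = \frac{x^{2}}{2} + \frac{19 x}{2}$ ($q{\left(x \right)} = \frac{\left(x^{2} + 18 x\right) + x}{2} = \frac{x^{2} + 19 x}{2} = \frac{x^{2}}{2} + \frac{19 x}{2}$)
$Y{\left(U \right)} = 3 + U$
$q{\left(-66 \right)} Y{\left(3 \right)} = \frac{1}{2} \left(-66\right) \left(19 - 66\right) \left(3 + 3\right) = \frac{1}{2} \left(-66\right) \left(-47\right) 6 = 1551 \cdot 6 = 9306$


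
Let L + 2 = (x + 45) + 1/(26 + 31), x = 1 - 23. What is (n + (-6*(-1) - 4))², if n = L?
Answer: 1721344/3249 ≈ 529.81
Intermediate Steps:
x = -22
L = 1198/57 (L = -2 + ((-22 + 45) + 1/(26 + 31)) = -2 + (23 + 1/57) = -2 + 1312/57 = 1198/57 ≈ 21.018)
n = 1198/57 ≈ 21.018
(n + (-6*(-1) - 4))² = (1198/57 + (-6*(-1) - 4))² = (1198/57 + (6 - 4))² = (1198/57 + 2)² = (1312/57)² = 1721344/3249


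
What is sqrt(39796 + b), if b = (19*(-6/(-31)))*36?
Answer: 2*sqrt(9592795)/31 ≈ 199.82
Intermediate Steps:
b = 4104/31 (b = (19*(-6*(-1/31)))*36 = (19*(6/31))*36 = (114/31)*36 = 4104/31 ≈ 132.39)
sqrt(39796 + b) = sqrt(39796 + 4104/31) = sqrt(1237780/31) = 2*sqrt(9592795)/31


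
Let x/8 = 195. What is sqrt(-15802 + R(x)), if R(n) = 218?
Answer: 4*I*sqrt(974) ≈ 124.84*I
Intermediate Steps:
x = 1560 (x = 8*195 = 1560)
sqrt(-15802 + R(x)) = sqrt(-15802 + 218) = sqrt(-15584) = 4*I*sqrt(974)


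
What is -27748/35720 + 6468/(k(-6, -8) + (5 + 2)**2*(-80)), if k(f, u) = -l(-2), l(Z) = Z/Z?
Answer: -28319739/11671510 ≈ -2.4264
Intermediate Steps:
l(Z) = 1
k(f, u) = -1 (k(f, u) = -1*1 = -1)
-27748/35720 + 6468/(k(-6, -8) + (5 + 2)**2*(-80)) = -27748/35720 + 6468/(-1 + (5 + 2)**2*(-80)) = -27748*1/35720 + 6468/(-1 + 7**2*(-80)) = -6937/8930 + 6468/(-1 + 49*(-80)) = -6937/8930 + 6468/(-1 - 3920) = -6937/8930 + 6468/(-3921) = -6937/8930 + 6468*(-1/3921) = -6937/8930 - 2156/1307 = -28319739/11671510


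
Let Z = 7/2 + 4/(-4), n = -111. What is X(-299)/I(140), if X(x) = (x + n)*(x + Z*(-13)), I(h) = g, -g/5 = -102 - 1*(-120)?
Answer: -9061/6 ≈ -1510.2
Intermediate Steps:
Z = 5/2 (Z = 7*(1/2) + 4*(-1/4) = 7/2 - 1 = 5/2 ≈ 2.5000)
g = -90 (g = -5*(-102 - 1*(-120)) = -5*(-102 + 120) = -5*18 = -90)
I(h) = -90
X(x) = (-111 + x)*(-65/2 + x) (X(x) = (x - 111)*(x + (5/2)*(-13)) = (-111 + x)*(x - 65/2) = (-111 + x)*(-65/2 + x))
X(-299)/I(140) = (7215/2 + (-299)**2 - 287/2*(-299))/(-90) = (7215/2 + 89401 + 85813/2)*(-1/90) = 135915*(-1/90) = -9061/6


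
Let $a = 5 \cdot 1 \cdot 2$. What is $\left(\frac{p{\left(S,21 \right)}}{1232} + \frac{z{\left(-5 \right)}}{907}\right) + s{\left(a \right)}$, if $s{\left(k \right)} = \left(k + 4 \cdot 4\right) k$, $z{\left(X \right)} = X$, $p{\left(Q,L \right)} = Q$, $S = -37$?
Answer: $\frac{290490521}{1117424} \approx 259.96$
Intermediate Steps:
$a = 10$ ($a = 5 \cdot 2 = 10$)
$s{\left(k \right)} = k \left(16 + k\right)$ ($s{\left(k \right)} = \left(k + 16\right) k = \left(16 + k\right) k = k \left(16 + k\right)$)
$\left(\frac{p{\left(S,21 \right)}}{1232} + \frac{z{\left(-5 \right)}}{907}\right) + s{\left(a \right)} = \left(- \frac{37}{1232} - \frac{5}{907}\right) + 10 \left(16 + 10\right) = \left(\left(-37\right) \frac{1}{1232} - \frac{5}{907}\right) + 10 \cdot 26 = \left(- \frac{37}{1232} - \frac{5}{907}\right) + 260 = - \frac{39719}{1117424} + 260 = \frac{290490521}{1117424}$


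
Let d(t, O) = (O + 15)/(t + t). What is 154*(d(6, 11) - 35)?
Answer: -15169/3 ≈ -5056.3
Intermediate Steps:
d(t, O) = (15 + O)/(2*t) (d(t, O) = (15 + O)/((2*t)) = (15 + O)*(1/(2*t)) = (15 + O)/(2*t))
154*(d(6, 11) - 35) = 154*((1/2)*(15 + 11)/6 - 35) = 154*((1/2)*(1/6)*26 - 35) = 154*(13/6 - 35) = 154*(-197/6) = -15169/3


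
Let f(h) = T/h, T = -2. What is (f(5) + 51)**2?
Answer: 64009/25 ≈ 2560.4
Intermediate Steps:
f(h) = -2/h
(f(5) + 51)**2 = (-2/5 + 51)**2 = (253/5)**2 = 64009/25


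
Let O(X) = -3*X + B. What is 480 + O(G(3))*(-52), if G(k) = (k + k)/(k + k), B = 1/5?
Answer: 3128/5 ≈ 625.60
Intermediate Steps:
B = 1/5 (B = 1*(1/5) = 1/5 ≈ 0.20000)
G(k) = 1 (G(k) = (2*k)/((2*k)) = (2*k)*(1/(2*k)) = 1)
O(X) = 1/5 - 3*X (O(X) = -3*X + 1/5 = 1/5 - 3*X)
480 + O(G(3))*(-52) = 480 + (1/5 - 3*1)*(-52) = 480 + (1/5 - 3)*(-52) = 480 - 14/5*(-52) = 480 + 728/5 = 3128/5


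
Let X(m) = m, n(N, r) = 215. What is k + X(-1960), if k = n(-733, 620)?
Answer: -1745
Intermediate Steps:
k = 215
k + X(-1960) = 215 - 1960 = -1745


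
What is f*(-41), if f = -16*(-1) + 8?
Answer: -984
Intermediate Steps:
f = 24 (f = 16 + 8 = 24)
f*(-41) = 24*(-41) = -984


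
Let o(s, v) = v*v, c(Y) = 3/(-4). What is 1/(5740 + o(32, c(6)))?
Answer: 16/91849 ≈ 0.00017420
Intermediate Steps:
c(Y) = -¾ (c(Y) = 3*(-¼) = -¾)
o(s, v) = v²
1/(5740 + o(32, c(6))) = 1/(5740 + (-¾)²) = 1/(5740 + 9/16) = 1/(91849/16) = 16/91849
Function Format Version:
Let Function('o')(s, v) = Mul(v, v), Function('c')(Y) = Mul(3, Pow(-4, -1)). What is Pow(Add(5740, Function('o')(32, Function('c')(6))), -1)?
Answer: Rational(16, 91849) ≈ 0.00017420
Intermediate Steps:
Function('c')(Y) = Rational(-3, 4) (Function('c')(Y) = Mul(3, Rational(-1, 4)) = Rational(-3, 4))
Function('o')(s, v) = Pow(v, 2)
Pow(Add(5740, Function('o')(32, Function('c')(6))), -1) = Pow(Add(5740, Pow(Rational(-3, 4), 2)), -1) = Pow(Add(5740, Rational(9, 16)), -1) = Pow(Rational(91849, 16), -1) = Rational(16, 91849)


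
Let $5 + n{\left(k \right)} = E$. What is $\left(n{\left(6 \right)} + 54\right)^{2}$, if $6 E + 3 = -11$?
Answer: $\frac{19600}{9} \approx 2177.8$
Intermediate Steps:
$E = - \frac{7}{3}$ ($E = - \frac{1}{2} + \frac{1}{6} \left(-11\right) = - \frac{1}{2} - \frac{11}{6} = - \frac{7}{3} \approx -2.3333$)
$n{\left(k \right)} = - \frac{22}{3}$ ($n{\left(k \right)} = -5 - \frac{7}{3} = - \frac{22}{3}$)
$\left(n{\left(6 \right)} + 54\right)^{2} = \left(- \frac{22}{3} + 54\right)^{2} = \left(\frac{140}{3}\right)^{2} = \frac{19600}{9}$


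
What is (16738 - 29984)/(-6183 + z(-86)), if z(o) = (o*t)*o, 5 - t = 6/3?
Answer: -13246/16005 ≈ -0.82762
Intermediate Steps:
t = 3 (t = 5 - 6/3 = 5 - 1*2 = 5 - 2 = 3)
z(o) = 3*o² (z(o) = (o*3)*o = (3*o)*o = 3*o²)
(16738 - 29984)/(-6183 + z(-86)) = (16738 - 29984)/(-6183 + 3*(-86)²) = -13246/(-6183 + 3*7396) = -13246/(-6183 + 22188) = -13246/16005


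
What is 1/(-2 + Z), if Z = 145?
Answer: 1/143 ≈ 0.0069930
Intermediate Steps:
1/(-2 + Z) = 1/(-2 + 145) = 1/143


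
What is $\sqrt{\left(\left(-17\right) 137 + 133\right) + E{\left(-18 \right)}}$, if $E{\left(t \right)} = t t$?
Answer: $12 i \sqrt{13} \approx 43.267 i$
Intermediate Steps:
$E{\left(t \right)} = t^{2}$
$\sqrt{\left(\left(-17\right) 137 + 133\right) + E{\left(-18 \right)}} = \sqrt{\left(\left(-17\right) 137 + 133\right) + \left(-18\right)^{2}} = \sqrt{\left(-2329 + 133\right) + 324} = \sqrt{-2196 + 324} = \sqrt{-1872} = 12 i \sqrt{13}$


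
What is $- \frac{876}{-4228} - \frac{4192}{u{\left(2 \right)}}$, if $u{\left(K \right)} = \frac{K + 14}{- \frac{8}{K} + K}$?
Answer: $\frac{554087}{1057} \approx 524.21$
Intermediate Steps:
$u{\left(K \right)} = \frac{14 + K}{K - \frac{8}{K}}$
$- \frac{876}{-4228} - \frac{4192}{u{\left(2 \right)}} = - \frac{876}{-4228} - \frac{4192}{2 \frac{1}{-8 + 2^{2}} \left(14 + 2\right)} = \left(-876\right) \left(- \frac{1}{4228}\right) - \frac{4192}{2 \frac{1}{-8 + 4} \cdot 16} = \frac{219}{1057} - \frac{4192}{2 \frac{1}{-4} \cdot 16} = \frac{219}{1057} - \frac{4192}{2 \left(- \frac{1}{4}\right) 16} = \frac{219}{1057} - \frac{4192}{-8} = \frac{219}{1057} - -524 = \frac{219}{1057} + 524 = \frac{554087}{1057}$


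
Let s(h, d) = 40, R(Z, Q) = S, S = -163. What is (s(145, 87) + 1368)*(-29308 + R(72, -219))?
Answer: -41495168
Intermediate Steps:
R(Z, Q) = -163
(s(145, 87) + 1368)*(-29308 + R(72, -219)) = (40 + 1368)*(-29308 - 163) = 1408*(-29471) = -41495168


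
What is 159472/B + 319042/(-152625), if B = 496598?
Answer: -67048102558/37896634875 ≈ -1.7692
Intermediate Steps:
159472/B + 319042/(-152625) = 159472/496598 + 319042/(-152625) = 159472*(1/496598) + 319042*(-1/152625) = 79736/248299 - 319042/152625 = -67048102558/37896634875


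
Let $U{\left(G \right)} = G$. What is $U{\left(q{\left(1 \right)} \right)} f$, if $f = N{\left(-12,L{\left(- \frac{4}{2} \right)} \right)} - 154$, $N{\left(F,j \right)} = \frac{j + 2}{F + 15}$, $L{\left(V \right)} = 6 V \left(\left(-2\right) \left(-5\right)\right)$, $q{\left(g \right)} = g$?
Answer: $- \frac{580}{3} \approx -193.33$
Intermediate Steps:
$L{\left(V \right)} = 60 V$ ($L{\left(V \right)} = 6 V 10 = 60 V$)
$N{\left(F,j \right)} = \frac{2 + j}{15 + F}$
$f = - \frac{580}{3}$ ($f = \frac{2 + 60 \left(- \frac{4}{2}\right)}{15 - 12} - 154 = \frac{2 + 60 \left(\left(-4\right) \frac{1}{2}\right)}{3} - 154 = \frac{2 + 60 \left(-2\right)}{3} - 154 = \frac{2 - 120}{3} - 154 = \frac{1}{3} \left(-118\right) - 154 = - \frac{118}{3} - 154 = - \frac{580}{3} \approx -193.33$)
$U{\left(q{\left(1 \right)} \right)} f = 1 \left(- \frac{580}{3}\right) = - \frac{580}{3}$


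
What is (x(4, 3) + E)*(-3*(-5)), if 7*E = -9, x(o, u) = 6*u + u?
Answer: 2070/7 ≈ 295.71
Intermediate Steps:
x(o, u) = 7*u
E = -9/7 (E = (⅐)*(-9) = -9/7 ≈ -1.2857)
(x(4, 3) + E)*(-3*(-5)) = (7*3 - 9/7)*(-3*(-5)) = (21 - 9/7)*15 = (138/7)*15 = 2070/7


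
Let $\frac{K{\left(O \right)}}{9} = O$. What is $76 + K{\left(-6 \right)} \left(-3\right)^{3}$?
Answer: $1534$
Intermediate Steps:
$K{\left(O \right)} = 9 O$
$76 + K{\left(-6 \right)} \left(-3\right)^{3} = 76 + 9 \left(-6\right) \left(-3\right)^{3} = 76 - -1458 = 76 + 1458 = 1534$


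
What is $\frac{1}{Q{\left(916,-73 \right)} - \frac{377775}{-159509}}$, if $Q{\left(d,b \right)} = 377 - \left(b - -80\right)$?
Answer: $\frac{159509}{59396105} \approx 0.0026855$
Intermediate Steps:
$Q{\left(d,b \right)} = 297 - b$ ($Q{\left(d,b \right)} = 377 - \left(b + 80\right) = 377 - \left(80 + b\right) = 297 - b$)
$\frac{1}{Q{\left(916,-73 \right)} - \frac{377775}{-159509}} = \frac{1}{\left(297 - -73\right) - \frac{377775}{-159509}} = \frac{1}{\left(297 + 73\right) - - \frac{377775}{159509}} = \frac{1}{370 + \frac{377775}{159509}} = \frac{1}{\frac{59396105}{159509}} = \frac{159509}{59396105}$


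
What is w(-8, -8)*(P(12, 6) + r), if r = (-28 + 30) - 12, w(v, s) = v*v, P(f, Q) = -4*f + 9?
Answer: -3136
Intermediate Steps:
P(f, Q) = 9 - 4*f
w(v, s) = v**2
r = -10 (r = 2 - 12 = -10)
w(-8, -8)*(P(12, 6) + r) = (-8)**2*((9 - 4*12) - 10) = 64*((9 - 48) - 10) = 64*(-39 - 10) = 64*(-49) = -3136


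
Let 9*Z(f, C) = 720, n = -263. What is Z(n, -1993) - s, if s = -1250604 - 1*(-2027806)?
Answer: -777122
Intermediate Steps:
s = 777202 (s = -1250604 + 2027806 = 777202)
Z(f, C) = 80 (Z(f, C) = (⅑)*720 = 80)
Z(n, -1993) - s = 80 - 1*777202 = 80 - 777202 = -777122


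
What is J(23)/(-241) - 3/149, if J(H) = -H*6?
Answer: 19839/35909 ≈ 0.55248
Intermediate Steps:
J(H) = -6*H
J(23)/(-241) - 3/149 = -6*23/(-241) - 3/149 = -138*(-1/241) - 3*1/149 = 138/241 - 3/149 = 19839/35909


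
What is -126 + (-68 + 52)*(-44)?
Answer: 578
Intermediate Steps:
-126 + (-68 + 52)*(-44) = -126 - 16*(-44) = -126 + 704 = 578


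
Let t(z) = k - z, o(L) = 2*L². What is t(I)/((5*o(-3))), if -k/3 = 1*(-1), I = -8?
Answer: 11/90 ≈ 0.12222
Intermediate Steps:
k = 3 (k = -3*(-1) = 3)
t(z) = 3 - z
t(I)/((5*o(-3))) = (3 - 1*(-8))/((5*(2*(-3)²))) = (3 + 8)/((5*(2*9))) = 11/((5*18)) = 11/90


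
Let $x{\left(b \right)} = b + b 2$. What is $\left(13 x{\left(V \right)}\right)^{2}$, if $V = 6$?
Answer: $54756$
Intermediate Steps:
$x{\left(b \right)} = 3 b$ ($x{\left(b \right)} = b + 2 b = 3 b$)
$\left(13 x{\left(V \right)}\right)^{2} = \left(13 \cdot 3 \cdot 6\right)^{2} = \left(13 \cdot 18\right)^{2} = 234^{2} = 54756$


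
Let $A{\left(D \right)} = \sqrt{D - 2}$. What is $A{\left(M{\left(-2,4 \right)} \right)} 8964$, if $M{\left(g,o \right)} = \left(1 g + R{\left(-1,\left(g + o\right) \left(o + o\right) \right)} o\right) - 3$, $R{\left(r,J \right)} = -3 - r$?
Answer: $8964 i \sqrt{15} \approx 34717.0 i$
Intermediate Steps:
$M{\left(g,o \right)} = -3 + g - 2 o$ ($M{\left(g,o \right)} = \left(1 g + \left(-3 - -1\right) o\right) - 3 = \left(g + \left(-3 + 1\right) o\right) - 3 = \left(g - 2 o\right) - 3 = -3 + g - 2 o$)
$A{\left(D \right)} = \sqrt{-2 + D}$
$A{\left(M{\left(-2,4 \right)} \right)} 8964 = \sqrt{-2 - 13} \cdot 8964 = \sqrt{-15} \cdot 8964 = i \sqrt{15} \cdot 8964 = 8964 i \sqrt{15}$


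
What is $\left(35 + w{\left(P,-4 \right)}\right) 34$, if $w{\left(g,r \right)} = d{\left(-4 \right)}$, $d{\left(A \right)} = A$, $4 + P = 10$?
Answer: $1054$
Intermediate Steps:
$P = 6$ ($P = -4 + 10 = 6$)
$w{\left(g,r \right)} = -4$
$\left(35 + w{\left(P,-4 \right)}\right) 34 = \left(35 - 4\right) 34 = 31 \cdot 34 = 1054$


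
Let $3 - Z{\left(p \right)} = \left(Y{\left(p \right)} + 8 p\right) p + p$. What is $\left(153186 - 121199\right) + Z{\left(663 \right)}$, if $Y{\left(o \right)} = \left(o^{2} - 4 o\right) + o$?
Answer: $-293600765$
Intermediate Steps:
$Y{\left(o \right)} = o^{2} - 3 o$
$Z{\left(p \right)} = 3 - p - p \left(8 p + p \left(-3 + p\right)\right)$ ($Z{\left(p \right)} = 3 - \left(\left(p \left(-3 + p\right) + 8 p\right) p + p\right) = 3 - \left(\left(8 p + p \left(-3 + p\right)\right) p + p\right) = 3 - \left(p \left(8 p + p \left(-3 + p\right)\right) + p\right) = 3 - \left(p + p \left(8 p + p \left(-3 + p\right)\right)\right) = 3 - p - p \left(8 p + p \left(-3 + p\right)\right)$)
$\left(153186 - 121199\right) + Z{\left(663 \right)} = \left(153186 - 121199\right) - \left(291434907 + 2197845\right) = \left(153186 - 121199\right) - 293632752 = 31987 - 293632752 = -293600765$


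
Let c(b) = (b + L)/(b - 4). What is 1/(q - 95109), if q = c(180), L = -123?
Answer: -176/16739127 ≈ -1.0514e-5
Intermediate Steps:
c(b) = (-123 + b)/(-4 + b) (c(b) = (b - 123)/(b - 4) = (-123 + b)/(-4 + b))
q = 57/176 (q = (-123 + 180)/(-4 + 180) = 57/176 ≈ 0.32386)
1/(q - 95109) = 1/(57/176 - 95109) = 1/(-16739127/176) = -176/16739127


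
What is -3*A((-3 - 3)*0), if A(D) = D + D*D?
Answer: 0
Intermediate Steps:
A(D) = D + D²
-3*A((-3 - 3)*0) = -3*(-3 - 3)*0*(1 + (-3 - 3)*0) = -3*(-6*0)*(1 - 6*0) = -0*(1 + 0) = -0 = -3*0 = 0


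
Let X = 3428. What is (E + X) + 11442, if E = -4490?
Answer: 10380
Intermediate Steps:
(E + X) + 11442 = (-4490 + 3428) + 11442 = -1062 + 11442 = 10380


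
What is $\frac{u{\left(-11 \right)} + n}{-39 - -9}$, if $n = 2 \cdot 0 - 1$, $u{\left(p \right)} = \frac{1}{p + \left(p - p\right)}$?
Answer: $\frac{2}{55} \approx 0.036364$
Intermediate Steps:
$u{\left(p \right)} = \frac{1}{p}$ ($u{\left(p \right)} = \frac{1}{p + 0} = \frac{1}{p}$)
$n = -1$ ($n = 0 - 1 = -1$)
$\frac{u{\left(-11 \right)} + n}{-39 - -9} = \frac{\frac{1}{-11} - 1}{-39 - -9} = \frac{- \frac{1}{11} - 1}{-39 + 9} = - \frac{12}{11 \left(-30\right)} = \left(- \frac{12}{11}\right) \left(- \frac{1}{30}\right) = \frac{2}{55}$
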